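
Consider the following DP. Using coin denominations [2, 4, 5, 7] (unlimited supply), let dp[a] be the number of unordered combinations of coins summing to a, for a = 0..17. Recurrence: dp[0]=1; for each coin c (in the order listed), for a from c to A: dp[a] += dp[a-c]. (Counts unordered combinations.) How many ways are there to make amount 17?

after  coin     0     1     2     3     4     5     6     7     8     9    10    11    12    13    14    15    16    17
          2     1     0     1     0     1     0     1     0     1     0     1     0     1     0     1     0     1     0
          4     1     0     1     0     2     0     2     0     3     0     3     0     4     0     4     0     5     0
          5     1     0     1     0     2     1     2     1     3     2     4     2     5     3     6     4     7     5
          7     1     0     1     0     2     1     2     2     3     3     4     4     6     5     8     7    10     9

9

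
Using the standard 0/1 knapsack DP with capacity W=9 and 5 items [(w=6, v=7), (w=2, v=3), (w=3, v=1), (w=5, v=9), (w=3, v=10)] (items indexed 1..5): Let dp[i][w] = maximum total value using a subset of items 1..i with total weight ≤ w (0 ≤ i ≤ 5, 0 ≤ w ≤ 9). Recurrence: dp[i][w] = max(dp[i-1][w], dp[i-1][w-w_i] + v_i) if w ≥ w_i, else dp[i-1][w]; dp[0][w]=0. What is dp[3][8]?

10

i\w   0   1   2   3   4   5   6   7   8   9
  0   0   0   0   0   0   0   0   0   0   0
  1   0   0   0   0   0   0   7   7   7   7
  2   0   0   3   3   3   3   7   7  10  10
  3   0   0   3   3   3   4   7   7  10  10
  4   0   0   3   3   3   9   9  12  12  12
  5   0   0   3  10  10  13  13  13  19  19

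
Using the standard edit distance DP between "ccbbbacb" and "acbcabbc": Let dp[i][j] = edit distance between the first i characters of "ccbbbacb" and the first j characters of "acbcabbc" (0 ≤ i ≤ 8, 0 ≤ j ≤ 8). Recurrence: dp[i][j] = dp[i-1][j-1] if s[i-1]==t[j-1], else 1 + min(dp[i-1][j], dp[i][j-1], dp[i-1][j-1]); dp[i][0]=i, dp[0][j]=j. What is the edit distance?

5

   ''  a  c  b  c  a  b  b  c
''  0  1  2  3  4  5  6  7  8
 c  1  1  1  2  3  4  5  6  7
 c  2  2  1  2  2  3  4  5  6
 b  3  3  2  1  2  3  3  4  5
 b  4  4  3  2  2  3  3  3  4
 b  5  5  4  3  3  3  3  3  4
 a  6  5  5  4  4  3  4  4  4
 c  7  6  5  5  4  4  4  5  4
 b  8  7  6  5  5  5  4  4  5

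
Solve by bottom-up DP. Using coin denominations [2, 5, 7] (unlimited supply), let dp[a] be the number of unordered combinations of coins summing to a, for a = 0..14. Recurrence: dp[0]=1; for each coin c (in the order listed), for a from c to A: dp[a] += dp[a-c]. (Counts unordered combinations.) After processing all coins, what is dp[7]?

after  coin     0     1     2     3     4     5     6     7     8     9    10    11    12    13    14
          2     1     0     1     0     1     0     1     0     1     0     1     0     1     0     1
          5     1     0     1     0     1     1     1     1     1     1     2     1     2     1     2
          7     1     0     1     0     1     1     1     2     1     2     2     2     3     2     4

2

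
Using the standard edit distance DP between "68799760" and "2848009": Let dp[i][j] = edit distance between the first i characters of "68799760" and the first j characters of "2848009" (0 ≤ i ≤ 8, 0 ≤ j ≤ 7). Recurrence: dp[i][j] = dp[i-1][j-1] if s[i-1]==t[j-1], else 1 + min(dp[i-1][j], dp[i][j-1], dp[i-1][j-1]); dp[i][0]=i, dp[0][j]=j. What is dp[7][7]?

6

   ''  2  8  4  8  0  0  9
''  0  1  2  3  4  5  6  7
 6  1  1  2  3  4  5  6  7
 8  2  2  1  2  3  4  5  6
 7  3  3  2  2  3  4  5  6
 9  4  4  3  3  3  4  5  5
 9  5  5  4  4  4  4  5  5
 7  6  6  5  5  5  5  5  6
 6  7  7  6  6  6  6  6  6
 0  8  8  7  7  7  6  6  7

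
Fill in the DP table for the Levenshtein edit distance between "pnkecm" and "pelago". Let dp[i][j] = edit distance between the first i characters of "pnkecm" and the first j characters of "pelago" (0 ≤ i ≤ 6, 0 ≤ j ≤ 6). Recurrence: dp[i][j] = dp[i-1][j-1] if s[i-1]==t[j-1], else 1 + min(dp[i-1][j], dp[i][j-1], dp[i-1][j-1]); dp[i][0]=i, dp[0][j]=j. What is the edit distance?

   ''  p  e  l  a  g  o
''  0  1  2  3  4  5  6
 p  1  0  1  2  3  4  5
 n  2  1  1  2  3  4  5
 k  3  2  2  2  3  4  5
 e  4  3  2  3  3  4  5
 c  5  4  3  3  4  4  5
 m  6  5  4  4  4  5  5

5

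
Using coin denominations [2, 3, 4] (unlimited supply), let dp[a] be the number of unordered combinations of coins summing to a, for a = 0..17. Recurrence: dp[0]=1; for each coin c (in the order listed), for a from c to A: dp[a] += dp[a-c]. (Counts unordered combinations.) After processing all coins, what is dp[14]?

8

after  coin     0     1     2     3     4     5     6     7     8     9    10    11    12    13    14    15    16    17
          2     1     0     1     0     1     0     1     0     1     0     1     0     1     0     1     0     1     0
          3     1     0     1     1     1     1     2     1     2     2     2     2     3     2     3     3     3     3
          4     1     0     1     1     2     1     3     2     4     3     5     4     7     5     8     7    10     8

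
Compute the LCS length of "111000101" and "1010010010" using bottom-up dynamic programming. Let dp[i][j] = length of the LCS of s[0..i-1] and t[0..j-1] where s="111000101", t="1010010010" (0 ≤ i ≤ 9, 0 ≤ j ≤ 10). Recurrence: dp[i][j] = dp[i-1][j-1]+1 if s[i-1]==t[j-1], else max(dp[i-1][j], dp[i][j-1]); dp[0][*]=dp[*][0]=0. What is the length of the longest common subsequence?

7

   ''  1  0  1  0  0  1  0  0  1  0
''  0  0  0  0  0  0  0  0  0  0  0
 1  0  1  1  1  1  1  1  1  1  1  1
 1  0  1  1  2  2  2  2  2  2  2  2
 1  0  1  1  2  2  2  3  3  3  3  3
 0  0  1  2  2  3  3  3  4  4  4  4
 0  0  1  2  2  3  4  4  4  5  5  5
 0  0  1  2  2  3  4  4  5  5  5  6
 1  0  1  2  3  3  4  5  5  5  6  6
 0  0  1  2  3  4  4  5  6  6  6  7
 1  0  1  2  3  4  4  5  6  6  7  7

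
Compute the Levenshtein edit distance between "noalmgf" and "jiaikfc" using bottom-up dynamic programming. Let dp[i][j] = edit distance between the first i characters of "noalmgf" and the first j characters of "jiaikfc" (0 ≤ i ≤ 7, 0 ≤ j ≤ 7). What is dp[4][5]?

   ''  j  i  a  i  k  f  c
''  0  1  2  3  4  5  6  7
 n  1  1  2  3  4  5  6  7
 o  2  2  2  3  4  5  6  7
 a  3  3  3  2  3  4  5  6
 l  4  4  4  3  3  4  5  6
 m  5  5  5  4  4  4  5  6
 g  6  6  6  5  5  5  5  6
 f  7  7  7  6  6  6  5  6

4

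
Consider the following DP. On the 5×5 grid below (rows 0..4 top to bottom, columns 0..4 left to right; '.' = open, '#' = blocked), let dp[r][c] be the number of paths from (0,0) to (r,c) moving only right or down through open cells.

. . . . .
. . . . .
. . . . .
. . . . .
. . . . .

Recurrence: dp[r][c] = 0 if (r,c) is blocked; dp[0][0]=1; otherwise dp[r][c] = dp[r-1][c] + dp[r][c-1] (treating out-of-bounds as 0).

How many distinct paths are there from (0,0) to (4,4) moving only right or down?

r\c   0   1   2   3   4
  0   1   1   1   1   1
  1   1   2   3   4   5
  2   1   3   6  10  15
  3   1   4  10  20  35
  4   1   5  15  35  70

70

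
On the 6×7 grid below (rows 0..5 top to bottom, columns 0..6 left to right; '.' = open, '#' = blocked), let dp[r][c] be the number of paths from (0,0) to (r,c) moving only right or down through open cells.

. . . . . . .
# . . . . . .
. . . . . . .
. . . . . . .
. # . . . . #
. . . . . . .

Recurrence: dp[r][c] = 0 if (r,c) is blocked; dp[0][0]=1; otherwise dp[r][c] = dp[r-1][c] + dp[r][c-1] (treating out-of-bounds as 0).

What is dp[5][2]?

r\c   0   1   2   3   4   5   6
  0   1   1   1   1   1   1   1
  1   0   1   2   3   4   5   6
  2   0   1   3   6  10  15  21
  3   0   1   4  10  20  35  56
  4   0   0   4  14  34  69   0
  5   0   0   4  18  52 121 121

4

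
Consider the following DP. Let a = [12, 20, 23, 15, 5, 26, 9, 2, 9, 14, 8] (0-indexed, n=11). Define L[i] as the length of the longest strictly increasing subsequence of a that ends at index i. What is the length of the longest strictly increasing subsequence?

   i    0    1    2    3    4    5    6    7    8    9   10
a[i]   12   20   23   15    5   26    9    2    9   14    8
L[i]    1    2    3    2    1    4    2    1    2    3    2

4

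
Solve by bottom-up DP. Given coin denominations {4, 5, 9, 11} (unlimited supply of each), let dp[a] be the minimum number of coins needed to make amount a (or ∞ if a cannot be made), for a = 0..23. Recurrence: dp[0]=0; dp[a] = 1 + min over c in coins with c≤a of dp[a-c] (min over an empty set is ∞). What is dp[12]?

3

 a  0  1  2  3  4  5  6  7  8  9 10 11 12 13 14 15 16 17 18 19 20 21 22 23
dp  0  -  -  -  1  1  -  -  2  1  2  1  3  2  2  2  2  3  2  3  2  3  2  3
(- denotes ∞ / unreachable)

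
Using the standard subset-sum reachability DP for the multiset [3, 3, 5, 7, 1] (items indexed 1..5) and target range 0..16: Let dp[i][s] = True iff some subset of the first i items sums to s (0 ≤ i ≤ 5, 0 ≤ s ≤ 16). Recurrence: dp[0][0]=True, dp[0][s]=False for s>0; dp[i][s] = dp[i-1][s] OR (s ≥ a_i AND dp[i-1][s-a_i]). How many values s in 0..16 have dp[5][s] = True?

i\s   0   1   2   3   4   5   6   7   8   9  10  11  12  13  14  15  16
  0   T   F   F   F   F   F   F   F   F   F   F   F   F   F   F   F   F
  1   T   F   F   T   F   F   F   F   F   F   F   F   F   F   F   F   F
  2   T   F   F   T   F   F   T   F   F   F   F   F   F   F   F   F   F
  3   T   F   F   T   F   T   T   F   T   F   F   T   F   F   F   F   F
  4   T   F   F   T   F   T   T   T   T   F   T   T   T   T   F   T   F
  5   T   T   F   T   T   T   T   T   T   T   T   T   T   T   T   T   T

16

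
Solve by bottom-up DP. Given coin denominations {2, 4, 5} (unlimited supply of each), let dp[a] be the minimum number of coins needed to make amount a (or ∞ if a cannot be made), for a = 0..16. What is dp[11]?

 a  0  1  2  3  4  5  6  7  8  9 10 11 12 13 14 15 16
dp  0  -  1  -  1  1  2  2  2  2  2  3  3  3  3  3  4
(- denotes ∞ / unreachable)

3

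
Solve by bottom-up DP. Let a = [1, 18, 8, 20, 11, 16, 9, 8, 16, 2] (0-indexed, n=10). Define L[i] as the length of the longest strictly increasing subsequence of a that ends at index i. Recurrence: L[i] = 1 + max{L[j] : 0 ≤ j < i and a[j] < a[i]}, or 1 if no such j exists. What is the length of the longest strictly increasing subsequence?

   i    0    1    2    3    4    5    6    7    8    9
a[i]    1   18    8   20   11   16    9    8   16    2
L[i]    1    2    2    3    3    4    3    2    4    2

4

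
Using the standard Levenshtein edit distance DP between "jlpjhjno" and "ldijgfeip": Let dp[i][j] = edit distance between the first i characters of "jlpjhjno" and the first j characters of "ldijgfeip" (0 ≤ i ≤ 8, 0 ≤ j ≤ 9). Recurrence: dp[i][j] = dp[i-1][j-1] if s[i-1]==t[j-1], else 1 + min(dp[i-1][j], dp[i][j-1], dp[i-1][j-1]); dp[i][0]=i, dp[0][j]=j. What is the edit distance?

   ''  l  d  i  j  g  f  e  i  p
''  0  1  2  3  4  5  6  7  8  9
 j  1  1  2  3  3  4  5  6  7  8
 l  2  1  2  3  4  4  5  6  7  8
 p  3  2  2  3  4  5  5  6  7  7
 j  4  3  3  3  3  4  5  6  7  8
 h  5  4  4  4  4  4  5  6  7  8
 j  6  5  5  5  4  5  5  6  7  8
 n  7  6  6  6  5  5  6  6  7  8
 o  8  7  7  7  6  6  6  7  7  8

8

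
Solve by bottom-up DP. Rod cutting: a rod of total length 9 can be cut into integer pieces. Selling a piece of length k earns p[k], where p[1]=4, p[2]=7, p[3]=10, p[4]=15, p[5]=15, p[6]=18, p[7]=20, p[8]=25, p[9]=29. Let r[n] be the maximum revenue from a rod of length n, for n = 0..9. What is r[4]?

   n    0    1    2    3    4    5    6    7    8    9
r[n]    0    4    8   12   16   20   24   28   32   36

16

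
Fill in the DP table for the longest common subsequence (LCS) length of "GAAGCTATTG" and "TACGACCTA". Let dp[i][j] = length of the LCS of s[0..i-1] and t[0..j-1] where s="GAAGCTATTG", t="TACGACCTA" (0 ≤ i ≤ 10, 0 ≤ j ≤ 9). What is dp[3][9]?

3

   ''  T  A  C  G  A  C  C  T  A
''  0  0  0  0  0  0  0  0  0  0
 G  0  0  0  0  1  1  1  1  1  1
 A  0  0  1  1  1  2  2  2  2  2
 A  0  0  1  1  1  2  2  2  2  3
 G  0  0  1  1  2  2  2  2  2  3
 C  0  0  1  2  2  2  3  3  3  3
 T  0  1  1  2  2  2  3  3  4  4
 A  0  1  2  2  2  3  3  3  4  5
 T  0  1  2  2  2  3  3  3  4  5
 T  0  1  2  2  2  3  3  3  4  5
 G  0  1  2  2  3  3  3  3  4  5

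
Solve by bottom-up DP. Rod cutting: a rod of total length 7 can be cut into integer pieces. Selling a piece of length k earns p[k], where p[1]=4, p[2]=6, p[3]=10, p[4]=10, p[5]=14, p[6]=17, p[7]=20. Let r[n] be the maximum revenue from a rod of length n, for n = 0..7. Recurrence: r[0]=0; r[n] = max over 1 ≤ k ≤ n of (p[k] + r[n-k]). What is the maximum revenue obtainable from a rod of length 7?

28

   n    0    1    2    3    4    5    6    7
r[n]    0    4    8   12   16   20   24   28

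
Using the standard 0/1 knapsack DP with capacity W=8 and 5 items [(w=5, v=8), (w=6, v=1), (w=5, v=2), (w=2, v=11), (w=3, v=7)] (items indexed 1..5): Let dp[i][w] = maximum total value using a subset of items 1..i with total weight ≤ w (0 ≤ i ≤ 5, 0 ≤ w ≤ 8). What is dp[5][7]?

i\w   0   1   2   3   4   5   6   7   8
  0   0   0   0   0   0   0   0   0   0
  1   0   0   0   0   0   8   8   8   8
  2   0   0   0   0   0   8   8   8   8
  3   0   0   0   0   0   8   8   8   8
  4   0   0  11  11  11  11  11  19  19
  5   0   0  11  11  11  18  18  19  19

19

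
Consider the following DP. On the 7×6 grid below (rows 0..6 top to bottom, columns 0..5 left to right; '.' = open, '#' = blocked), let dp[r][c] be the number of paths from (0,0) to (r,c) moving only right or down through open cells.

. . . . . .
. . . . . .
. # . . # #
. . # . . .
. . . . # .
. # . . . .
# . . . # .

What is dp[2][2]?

3

r\c   0   1   2   3   4   5
  0   1   1   1   1   1   1
  1   1   2   3   4   5   6
  2   1   0   3   7   0   0
  3   1   1   0   7   7   7
  4   1   2   2   9   0   7
  5   1   0   2  11  11  18
  6   0   0   2  13   0  18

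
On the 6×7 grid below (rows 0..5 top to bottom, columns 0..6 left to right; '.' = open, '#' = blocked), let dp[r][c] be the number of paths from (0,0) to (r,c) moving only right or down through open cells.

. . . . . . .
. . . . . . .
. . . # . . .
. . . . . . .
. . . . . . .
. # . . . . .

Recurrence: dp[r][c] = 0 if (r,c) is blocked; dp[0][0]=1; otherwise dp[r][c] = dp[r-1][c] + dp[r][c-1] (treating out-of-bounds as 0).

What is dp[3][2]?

10

r\c   0   1   2   3   4   5   6
  0   1   1   1   1   1   1   1
  1   1   2   3   4   5   6   7
  2   1   3   6   0   5  11  18
  3   1   4  10  10  15  26  44
  4   1   5  15  25  40  66 110
  5   1   0  15  40  80 146 256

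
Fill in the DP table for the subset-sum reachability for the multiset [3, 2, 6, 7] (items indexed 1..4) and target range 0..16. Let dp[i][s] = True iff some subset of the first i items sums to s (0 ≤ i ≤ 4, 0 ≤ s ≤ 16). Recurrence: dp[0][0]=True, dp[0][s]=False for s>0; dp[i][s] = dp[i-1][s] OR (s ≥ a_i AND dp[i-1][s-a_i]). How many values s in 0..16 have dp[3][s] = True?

i\s   0   1   2   3   4   5   6   7   8   9  10  11  12  13  14  15  16
  0   T   F   F   F   F   F   F   F   F   F   F   F   F   F   F   F   F
  1   T   F   F   T   F   F   F   F   F   F   F   F   F   F   F   F   F
  2   T   F   T   T   F   T   F   F   F   F   F   F   F   F   F   F   F
  3   T   F   T   T   F   T   T   F   T   T   F   T   F   F   F   F   F
  4   T   F   T   T   F   T   T   T   T   T   T   T   T   T   F   T   T

8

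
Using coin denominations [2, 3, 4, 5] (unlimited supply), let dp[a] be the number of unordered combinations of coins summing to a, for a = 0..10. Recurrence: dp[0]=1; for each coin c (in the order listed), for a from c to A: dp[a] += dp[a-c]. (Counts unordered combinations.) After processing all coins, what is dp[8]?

5

after  coin     0     1     2     3     4     5     6     7     8     9    10
          2     1     0     1     0     1     0     1     0     1     0     1
          3     1     0     1     1     1     1     2     1     2     2     2
          4     1     0     1     1     2     1     3     2     4     3     5
          5     1     0     1     1     2     2     3     3     5     5     7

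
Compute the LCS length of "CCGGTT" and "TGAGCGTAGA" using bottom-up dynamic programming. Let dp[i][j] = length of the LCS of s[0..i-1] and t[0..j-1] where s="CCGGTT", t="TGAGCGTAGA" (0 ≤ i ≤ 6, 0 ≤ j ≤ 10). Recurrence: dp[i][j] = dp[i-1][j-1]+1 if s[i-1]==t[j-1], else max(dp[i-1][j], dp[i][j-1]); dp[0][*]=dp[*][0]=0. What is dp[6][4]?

   ''  T  G  A  G  C  G  T  A  G  A
''  0  0  0  0  0  0  0  0  0  0  0
 C  0  0  0  0  0  1  1  1  1  1  1
 C  0  0  0  0  0  1  1  1  1  1  1
 G  0  0  1  1  1  1  2  2  2  2  2
 G  0  0  1  1  2  2  2  2  2  3  3
 T  0  1  1  1  2  2  2  3  3  3  3
 T  0  1  1  1  2  2  2  3  3  3  3

2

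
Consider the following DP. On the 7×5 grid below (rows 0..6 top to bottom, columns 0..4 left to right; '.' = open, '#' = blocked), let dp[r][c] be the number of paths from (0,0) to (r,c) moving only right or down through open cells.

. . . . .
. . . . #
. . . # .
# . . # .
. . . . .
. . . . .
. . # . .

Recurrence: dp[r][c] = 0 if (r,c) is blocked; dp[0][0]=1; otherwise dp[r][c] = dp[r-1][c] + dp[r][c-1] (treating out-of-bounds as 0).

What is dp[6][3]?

27

r\c   0   1   2   3   4
  0   1   1   1   1   1
  1   1   2   3   4   0
  2   1   3   6   0   0
  3   0   3   9   0   0
  4   0   3  12  12  12
  5   0   3  15  27  39
  6   0   3   0  27  66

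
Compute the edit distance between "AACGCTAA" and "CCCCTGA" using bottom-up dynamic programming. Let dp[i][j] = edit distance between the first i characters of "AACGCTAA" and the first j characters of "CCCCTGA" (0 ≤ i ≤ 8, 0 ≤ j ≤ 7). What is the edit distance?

   ''  C  C  C  C  T  G  A
''  0  1  2  3  4  5  6  7
 A  1  1  2  3  4  5  6  6
 A  2  2  2  3  4  5  6  6
 C  3  2  2  2  3  4  5  6
 G  4  3  3  3  3  4  4  5
 C  5  4  3  3  3  4  5  5
 T  6  5  4  4  4  3  4  5
 A  7  6  5  5  5  4  4  4
 A  8  7  6  6  6  5  5  4

4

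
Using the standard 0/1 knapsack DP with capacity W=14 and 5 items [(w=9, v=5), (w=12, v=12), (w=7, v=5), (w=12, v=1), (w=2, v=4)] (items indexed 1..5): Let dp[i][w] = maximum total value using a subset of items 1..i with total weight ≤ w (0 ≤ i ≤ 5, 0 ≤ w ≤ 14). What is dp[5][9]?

i\w   0   1   2   3   4   5   6   7   8   9  10  11  12  13  14
  0   0   0   0   0   0   0   0   0   0   0   0   0   0   0   0
  1   0   0   0   0   0   0   0   0   0   5   5   5   5   5   5
  2   0   0   0   0   0   0   0   0   0   5   5   5  12  12  12
  3   0   0   0   0   0   0   0   5   5   5   5   5  12  12  12
  4   0   0   0   0   0   0   0   5   5   5   5   5  12  12  12
  5   0   0   4   4   4   4   4   5   5   9   9   9  12  12  16

9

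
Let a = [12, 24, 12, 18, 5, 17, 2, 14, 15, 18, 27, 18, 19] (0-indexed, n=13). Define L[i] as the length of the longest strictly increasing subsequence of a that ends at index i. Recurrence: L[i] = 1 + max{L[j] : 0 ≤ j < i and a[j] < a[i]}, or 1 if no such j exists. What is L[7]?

2

   i    0    1    2    3    4    5    6    7    8    9   10   11   12
a[i]   12   24   12   18    5   17    2   14   15   18   27   18   19
L[i]    1    2    1    2    1    2    1    2    3    4    5    4    5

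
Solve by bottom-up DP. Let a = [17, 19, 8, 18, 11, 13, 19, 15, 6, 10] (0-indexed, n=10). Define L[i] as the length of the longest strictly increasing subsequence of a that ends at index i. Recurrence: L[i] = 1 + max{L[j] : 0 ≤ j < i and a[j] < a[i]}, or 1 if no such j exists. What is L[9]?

   i    0    1    2    3    4    5    6    7    8    9
a[i]   17   19    8   18   11   13   19   15    6   10
L[i]    1    2    1    2    2    3    4    4    1    2

2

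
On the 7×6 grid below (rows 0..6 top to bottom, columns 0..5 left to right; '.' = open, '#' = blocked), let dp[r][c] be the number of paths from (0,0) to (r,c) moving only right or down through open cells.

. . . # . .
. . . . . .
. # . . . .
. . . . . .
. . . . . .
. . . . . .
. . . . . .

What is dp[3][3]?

r\c   0   1   2   3   4   5
  0   1   1   1   0   0   0
  1   1   2   3   3   3   3
  2   1   0   3   6   9  12
  3   1   1   4  10  19  31
  4   1   2   6  16  35  66
  5   1   3   9  25  60 126
  6   1   4  13  38  98 224

10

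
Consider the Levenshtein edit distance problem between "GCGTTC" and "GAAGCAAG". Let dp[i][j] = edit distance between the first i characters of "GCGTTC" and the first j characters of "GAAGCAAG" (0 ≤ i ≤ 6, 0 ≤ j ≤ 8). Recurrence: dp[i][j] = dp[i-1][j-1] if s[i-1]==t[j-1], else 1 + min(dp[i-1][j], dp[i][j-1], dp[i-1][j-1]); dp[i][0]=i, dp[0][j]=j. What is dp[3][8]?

   ''  G  A  A  G  C  A  A  G
''  0  1  2  3  4  5  6  7  8
 G  1  0  1  2  3  4  5  6  7
 C  2  1  1  2  3  3  4  5  6
 G  3  2  2  2  2  3  4  5  5
 T  4  3  3  3  3  3  4  5  6
 T  5  4  4  4  4  4  4  5  6
 C  6  5  5  5  5  4  5  5  6

5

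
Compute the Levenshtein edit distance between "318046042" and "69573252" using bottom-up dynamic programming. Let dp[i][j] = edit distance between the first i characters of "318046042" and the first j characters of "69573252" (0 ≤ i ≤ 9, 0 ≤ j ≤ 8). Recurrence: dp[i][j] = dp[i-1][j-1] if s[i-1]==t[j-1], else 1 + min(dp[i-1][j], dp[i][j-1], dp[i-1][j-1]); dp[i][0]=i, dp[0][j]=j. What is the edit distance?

8

   ''  6  9  5  7  3  2  5  2
''  0  1  2  3  4  5  6  7  8
 3  1  1  2  3  4  4  5  6  7
 1  2  2  2  3  4  5  5  6  7
 8  3  3  3  3  4  5  6  6  7
 0  4  4  4  4  4  5  6  7  7
 4  5  5  5  5  5  5  6  7  8
 6  6  5  6  6  6  6  6  7  8
 0  7  6  6  7  7  7  7  7  8
 4  8  7  7  7  8  8  8  8  8
 2  9  8  8  8  8  9  8  9  8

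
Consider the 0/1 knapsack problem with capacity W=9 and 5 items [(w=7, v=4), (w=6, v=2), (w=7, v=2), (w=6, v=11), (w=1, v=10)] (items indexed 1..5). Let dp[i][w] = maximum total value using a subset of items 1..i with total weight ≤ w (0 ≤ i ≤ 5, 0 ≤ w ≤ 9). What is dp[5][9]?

i\w   0   1   2   3   4   5   6   7   8   9
  0   0   0   0   0   0   0   0   0   0   0
  1   0   0   0   0   0   0   0   4   4   4
  2   0   0   0   0   0   0   2   4   4   4
  3   0   0   0   0   0   0   2   4   4   4
  4   0   0   0   0   0   0  11  11  11  11
  5   0  10  10  10  10  10  11  21  21  21

21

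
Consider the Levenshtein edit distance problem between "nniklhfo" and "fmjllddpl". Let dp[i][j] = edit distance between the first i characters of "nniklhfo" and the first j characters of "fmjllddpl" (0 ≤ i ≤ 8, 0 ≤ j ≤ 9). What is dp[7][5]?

6

   ''  f  m  j  l  l  d  d  p  l
''  0  1  2  3  4  5  6  7  8  9
 n  1  1  2  3  4  5  6  7  8  9
 n  2  2  2  3  4  5  6  7  8  9
 i  3  3  3  3  4  5  6  7  8  9
 k  4  4  4  4  4  5  6  7  8  9
 l  5  5  5  5  4  4  5  6  7  8
 h  6  6  6  6  5  5  5  6  7  8
 f  7  6  7  7  6  6  6  6  7  8
 o  8  7  7  8  7  7  7  7  7  8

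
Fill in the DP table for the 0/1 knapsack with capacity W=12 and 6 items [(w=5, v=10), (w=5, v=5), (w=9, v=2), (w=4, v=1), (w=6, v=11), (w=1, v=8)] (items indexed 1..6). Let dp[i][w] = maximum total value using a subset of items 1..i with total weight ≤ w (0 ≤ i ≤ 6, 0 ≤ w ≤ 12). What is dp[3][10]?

i\w   0   1   2   3   4   5   6   7   8   9  10  11  12
  0   0   0   0   0   0   0   0   0   0   0   0   0   0
  1   0   0   0   0   0  10  10  10  10  10  10  10  10
  2   0   0   0   0   0  10  10  10  10  10  15  15  15
  3   0   0   0   0   0  10  10  10  10  10  15  15  15
  4   0   0   0   0   1  10  10  10  10  11  15  15  15
  5   0   0   0   0   1  10  11  11  11  11  15  21  21
  6   0   8   8   8   8  10  18  19  19  19  19  23  29

15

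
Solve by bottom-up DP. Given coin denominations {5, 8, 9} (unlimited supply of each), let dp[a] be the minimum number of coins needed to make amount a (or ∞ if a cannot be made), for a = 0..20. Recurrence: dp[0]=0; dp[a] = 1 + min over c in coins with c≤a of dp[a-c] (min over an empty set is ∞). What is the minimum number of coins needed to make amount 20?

4

 a  0  1  2  3  4  5  6  7  8  9 10 11 12 13 14 15 16 17 18 19 20
dp  0  -  -  -  -  1  -  -  1  1  2  -  -  2  2  3  2  2  2  3  4
(- denotes ∞ / unreachable)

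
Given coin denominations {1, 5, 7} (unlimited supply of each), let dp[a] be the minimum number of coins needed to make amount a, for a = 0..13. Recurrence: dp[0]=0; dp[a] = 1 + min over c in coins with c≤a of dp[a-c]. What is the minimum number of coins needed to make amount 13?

3

 a  0  1  2  3  4  5  6  7  8  9 10 11 12 13
dp  0  1  2  3  4  1  2  1  2  3  2  3  2  3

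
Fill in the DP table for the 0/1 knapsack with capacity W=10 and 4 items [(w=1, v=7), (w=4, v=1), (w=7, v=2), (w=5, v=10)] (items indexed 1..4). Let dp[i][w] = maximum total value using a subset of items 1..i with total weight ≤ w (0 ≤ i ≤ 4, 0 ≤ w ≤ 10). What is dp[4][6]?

i\w   0   1   2   3   4   5   6   7   8   9  10
  0   0   0   0   0   0   0   0   0   0   0   0
  1   0   7   7   7   7   7   7   7   7   7   7
  2   0   7   7   7   7   8   8   8   8   8   8
  3   0   7   7   7   7   8   8   8   9   9   9
  4   0   7   7   7   7  10  17  17  17  17  18

17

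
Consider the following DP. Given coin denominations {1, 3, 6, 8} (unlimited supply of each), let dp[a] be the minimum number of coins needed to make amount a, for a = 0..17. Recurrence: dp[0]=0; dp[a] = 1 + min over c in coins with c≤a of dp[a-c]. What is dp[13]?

 a  0  1  2  3  4  5  6  7  8  9 10 11 12 13 14 15 16 17
dp  0  1  2  1  2  3  1  2  1  2  3  2  2  3  2  3  2  3

3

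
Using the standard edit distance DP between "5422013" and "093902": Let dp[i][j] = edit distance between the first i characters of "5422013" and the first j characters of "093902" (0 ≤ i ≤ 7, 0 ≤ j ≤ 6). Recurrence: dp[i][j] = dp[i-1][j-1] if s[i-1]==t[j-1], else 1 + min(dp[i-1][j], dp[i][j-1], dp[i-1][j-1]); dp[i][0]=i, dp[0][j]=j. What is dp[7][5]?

   ''  0  9  3  9  0  2
''  0  1  2  3  4  5  6
 5  1  1  2  3  4  5  6
 4  2  2  2  3  4  5  6
 2  3  3  3  3  4  5  5
 2  4  4  4  4  4  5  5
 0  5  4  5  5  5  4  5
 1  6  5  5  6  6  5  5
 3  7  6  6  5  6  6  6

6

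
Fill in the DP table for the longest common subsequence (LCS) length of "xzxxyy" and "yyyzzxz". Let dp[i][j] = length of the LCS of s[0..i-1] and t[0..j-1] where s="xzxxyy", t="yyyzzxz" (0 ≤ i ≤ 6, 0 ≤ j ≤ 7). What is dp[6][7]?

   ''  y  y  y  z  z  x  z
''  0  0  0  0  0  0  0  0
 x  0  0  0  0  0  0  1  1
 z  0  0  0  0  1  1  1  2
 x  0  0  0  0  1  1  2  2
 x  0  0  0  0  1  1  2  2
 y  0  1  1  1  1  1  2  2
 y  0  1  2  2  2  2  2  2

2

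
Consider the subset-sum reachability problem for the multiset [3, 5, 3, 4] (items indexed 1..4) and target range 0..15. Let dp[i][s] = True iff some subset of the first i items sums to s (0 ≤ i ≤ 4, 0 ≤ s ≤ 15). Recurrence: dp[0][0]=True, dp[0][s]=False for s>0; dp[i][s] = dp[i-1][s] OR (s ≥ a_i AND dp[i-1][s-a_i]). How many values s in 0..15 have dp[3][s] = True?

i\s   0   1   2   3   4   5   6   7   8   9  10  11  12  13  14  15
  0   T   F   F   F   F   F   F   F   F   F   F   F   F   F   F   F
  1   T   F   F   T   F   F   F   F   F   F   F   F   F   F   F   F
  2   T   F   F   T   F   T   F   F   T   F   F   F   F   F   F   F
  3   T   F   F   T   F   T   T   F   T   F   F   T   F   F   F   F
  4   T   F   F   T   T   T   T   T   T   T   T   T   T   F   F   T

6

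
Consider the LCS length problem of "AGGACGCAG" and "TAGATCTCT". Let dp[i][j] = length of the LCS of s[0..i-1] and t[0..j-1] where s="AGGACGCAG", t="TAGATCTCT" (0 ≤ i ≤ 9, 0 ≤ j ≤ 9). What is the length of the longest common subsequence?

5

   ''  T  A  G  A  T  C  T  C  T
''  0  0  0  0  0  0  0  0  0  0
 A  0  0  1  1  1  1  1  1  1  1
 G  0  0  1  2  2  2  2  2  2  2
 G  0  0  1  2  2  2  2  2  2  2
 A  0  0  1  2  3  3  3  3  3  3
 C  0  0  1  2  3  3  4  4  4  4
 G  0  0  1  2  3  3  4  4  4  4
 C  0  0  1  2  3  3  4  4  5  5
 A  0  0  1  2  3  3  4  4  5  5
 G  0  0  1  2  3  3  4  4  5  5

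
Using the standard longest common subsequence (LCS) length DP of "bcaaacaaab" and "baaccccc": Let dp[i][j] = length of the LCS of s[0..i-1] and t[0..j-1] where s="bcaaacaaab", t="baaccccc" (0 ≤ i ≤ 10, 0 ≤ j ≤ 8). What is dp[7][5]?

4

   ''  b  a  a  c  c  c  c  c
''  0  0  0  0  0  0  0  0  0
 b  0  1  1  1  1  1  1  1  1
 c  0  1  1  1  2  2  2  2  2
 a  0  1  2  2  2  2  2  2  2
 a  0  1  2  3  3  3  3  3  3
 a  0  1  2  3  3  3  3  3  3
 c  0  1  2  3  4  4  4  4  4
 a  0  1  2  3  4  4  4  4  4
 a  0  1  2  3  4  4  4  4  4
 a  0  1  2  3  4  4  4  4  4
 b  0  1  2  3  4  4  4  4  4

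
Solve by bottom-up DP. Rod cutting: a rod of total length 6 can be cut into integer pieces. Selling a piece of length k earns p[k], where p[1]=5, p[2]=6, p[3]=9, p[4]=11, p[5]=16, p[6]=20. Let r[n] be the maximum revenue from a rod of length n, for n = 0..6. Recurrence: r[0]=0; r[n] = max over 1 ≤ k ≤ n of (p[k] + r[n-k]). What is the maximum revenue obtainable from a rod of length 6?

   n    0    1    2    3    4    5    6
r[n]    0    5   10   15   20   25   30

30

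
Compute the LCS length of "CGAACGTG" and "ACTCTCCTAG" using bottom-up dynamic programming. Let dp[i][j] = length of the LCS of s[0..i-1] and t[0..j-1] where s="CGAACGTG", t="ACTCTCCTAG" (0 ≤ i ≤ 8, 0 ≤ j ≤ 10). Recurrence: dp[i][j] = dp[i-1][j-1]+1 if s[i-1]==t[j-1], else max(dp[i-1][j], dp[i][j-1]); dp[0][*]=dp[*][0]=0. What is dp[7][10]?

3

   ''  A  C  T  C  T  C  C  T  A  G
''  0  0  0  0  0  0  0  0  0  0  0
 C  0  0  1  1  1  1  1  1  1  1  1
 G  0  0  1  1  1  1  1  1  1  1  2
 A  0  1  1  1  1  1  1  1  1  2  2
 A  0  1  1  1  1  1  1  1  1  2  2
 C  0  1  2  2  2  2  2  2  2  2  2
 G  0  1  2  2  2  2  2  2  2  2  3
 T  0  1  2  3  3  3  3  3  3  3  3
 G  0  1  2  3  3  3  3  3  3  3  4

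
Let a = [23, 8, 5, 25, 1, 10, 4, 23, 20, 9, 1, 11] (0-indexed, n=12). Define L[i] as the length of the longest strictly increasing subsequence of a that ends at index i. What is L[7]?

3

   i    0    1    2    3    4    5    6    7    8    9   10   11
a[i]   23    8    5   25    1   10    4   23   20    9    1   11
L[i]    1    1    1    2    1    2    2    3    3    3    1    4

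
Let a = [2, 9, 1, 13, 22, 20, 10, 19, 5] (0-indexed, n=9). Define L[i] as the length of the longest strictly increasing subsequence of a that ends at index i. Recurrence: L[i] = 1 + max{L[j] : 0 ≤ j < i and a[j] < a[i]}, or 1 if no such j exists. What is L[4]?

4

   i    0    1    2    3    4    5    6    7    8
a[i]    2    9    1   13   22   20   10   19    5
L[i]    1    2    1    3    4    4    3    4    2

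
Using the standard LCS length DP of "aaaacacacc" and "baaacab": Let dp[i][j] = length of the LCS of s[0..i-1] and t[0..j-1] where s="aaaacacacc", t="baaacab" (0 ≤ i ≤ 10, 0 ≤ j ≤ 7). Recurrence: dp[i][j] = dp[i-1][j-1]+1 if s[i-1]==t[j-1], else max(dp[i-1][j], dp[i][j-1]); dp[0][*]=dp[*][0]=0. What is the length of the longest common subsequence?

5

   ''  b  a  a  a  c  a  b
''  0  0  0  0  0  0  0  0
 a  0  0  1  1  1  1  1  1
 a  0  0  1  2  2  2  2  2
 a  0  0  1  2  3  3  3  3
 a  0  0  1  2  3  3  4  4
 c  0  0  1  2  3  4  4  4
 a  0  0  1  2  3  4  5  5
 c  0  0  1  2  3  4  5  5
 a  0  0  1  2  3  4  5  5
 c  0  0  1  2  3  4  5  5
 c  0  0  1  2  3  4  5  5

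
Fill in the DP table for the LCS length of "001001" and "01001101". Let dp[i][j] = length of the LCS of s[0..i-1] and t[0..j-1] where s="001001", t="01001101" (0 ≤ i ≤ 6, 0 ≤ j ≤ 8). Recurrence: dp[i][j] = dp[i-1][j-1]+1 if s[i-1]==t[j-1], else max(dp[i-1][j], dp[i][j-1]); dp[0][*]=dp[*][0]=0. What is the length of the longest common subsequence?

   ''  0  1  0  0  1  1  0  1
''  0  0  0  0  0  0  0  0  0
 0  0  1  1  1  1  1  1  1  1
 0  0  1  1  2  2  2  2  2  2
 1  0  1  2  2  2  3  3  3  3
 0  0  1  2  3  3  3  3  4  4
 0  0  1  2  3  4  4  4  4  4
 1  0  1  2  3  4  5  5  5  5

5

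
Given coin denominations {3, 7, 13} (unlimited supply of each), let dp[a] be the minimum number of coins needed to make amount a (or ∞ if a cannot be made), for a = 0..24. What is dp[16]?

2

 a  0  1  2  3  4  5  6  7  8  9 10 11 12 13 14 15 16 17 18 19 20 21 22 23 24
dp  0  -  -  1  -  -  2  1  -  3  2  -  4  1  2  5  2  3  6  3  2  3  4  3  4
(- denotes ∞ / unreachable)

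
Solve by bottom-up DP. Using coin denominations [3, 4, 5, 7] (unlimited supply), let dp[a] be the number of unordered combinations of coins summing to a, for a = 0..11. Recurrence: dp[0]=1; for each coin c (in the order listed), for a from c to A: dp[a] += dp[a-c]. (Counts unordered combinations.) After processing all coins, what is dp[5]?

1

after  coin     0     1     2     3     4     5     6     7     8     9    10    11
          3     1     0     0     1     0     0     1     0     0     1     0     0
          4     1     0     0     1     1     0     1     1     1     1     1     1
          5     1     0     0     1     1     1     1     1     2     2     2     2
          7     1     0     0     1     1     1     1     2     2     2     3     3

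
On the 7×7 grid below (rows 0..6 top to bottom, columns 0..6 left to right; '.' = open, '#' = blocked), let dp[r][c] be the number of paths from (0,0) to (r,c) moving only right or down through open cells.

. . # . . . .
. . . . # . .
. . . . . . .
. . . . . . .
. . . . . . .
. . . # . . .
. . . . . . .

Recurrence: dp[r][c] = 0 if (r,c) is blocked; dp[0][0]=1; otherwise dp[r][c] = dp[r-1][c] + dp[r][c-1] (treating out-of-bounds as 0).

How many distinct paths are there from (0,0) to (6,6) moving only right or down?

472

r\c   0   1   2   3   4   5   6
  0   1   1   0   0   0   0   0
  1   1   2   2   2   0   0   0
  2   1   3   5   7   7   7   7
  3   1   4   9  16  23  30  37
  4   1   5  14  30  53  83 120
  5   1   6  20   0  53 136 256
  6   1   7  27  27  80 216 472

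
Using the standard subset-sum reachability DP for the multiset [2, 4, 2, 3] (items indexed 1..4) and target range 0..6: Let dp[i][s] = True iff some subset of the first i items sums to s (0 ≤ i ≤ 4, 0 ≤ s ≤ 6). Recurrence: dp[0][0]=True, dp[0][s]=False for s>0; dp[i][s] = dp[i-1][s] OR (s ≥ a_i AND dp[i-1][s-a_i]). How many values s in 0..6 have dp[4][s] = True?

6

i\s   0   1   2   3   4   5   6
  0   T   F   F   F   F   F   F
  1   T   F   T   F   F   F   F
  2   T   F   T   F   T   F   T
  3   T   F   T   F   T   F   T
  4   T   F   T   T   T   T   T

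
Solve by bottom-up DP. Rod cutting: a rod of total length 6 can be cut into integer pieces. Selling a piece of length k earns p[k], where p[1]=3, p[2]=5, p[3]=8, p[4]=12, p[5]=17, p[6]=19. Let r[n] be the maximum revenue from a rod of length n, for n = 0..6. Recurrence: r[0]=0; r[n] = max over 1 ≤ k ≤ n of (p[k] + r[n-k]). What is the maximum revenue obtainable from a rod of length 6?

20

   n    0    1    2    3    4    5    6
r[n]    0    3    6    9   12   17   20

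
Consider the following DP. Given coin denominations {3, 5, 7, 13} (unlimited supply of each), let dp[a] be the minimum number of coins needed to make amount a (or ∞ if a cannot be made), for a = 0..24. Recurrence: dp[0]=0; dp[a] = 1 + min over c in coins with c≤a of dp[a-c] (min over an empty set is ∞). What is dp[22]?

 a  0  1  2  3  4  5  6  7  8  9 10 11 12 13 14 15 16 17 18 19 20 21 22 23 24
dp  0  -  -  1  -  1  2  1  2  3  2  3  2  1  2  3  2  3  2  3  2  3  4  3  4
(- denotes ∞ / unreachable)

4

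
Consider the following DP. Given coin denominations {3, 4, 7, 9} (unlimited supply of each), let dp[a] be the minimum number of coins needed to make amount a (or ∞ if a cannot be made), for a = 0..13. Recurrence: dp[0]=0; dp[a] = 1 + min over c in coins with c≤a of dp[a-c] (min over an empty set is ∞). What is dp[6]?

2

 a  0  1  2  3  4  5  6  7  8  9 10 11 12 13
dp  0  -  -  1  1  -  2  1  2  1  2  2  2  2
(- denotes ∞ / unreachable)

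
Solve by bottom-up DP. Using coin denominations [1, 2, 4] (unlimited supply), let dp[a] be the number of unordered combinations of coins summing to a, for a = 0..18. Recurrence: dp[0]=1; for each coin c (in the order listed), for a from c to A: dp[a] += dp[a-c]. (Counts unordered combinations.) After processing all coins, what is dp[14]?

after  coin     0     1     2     3     4     5     6     7     8     9    10    11    12    13    14    15    16    17    18
          1     1     1     1     1     1     1     1     1     1     1     1     1     1     1     1     1     1     1     1
          2     1     1     2     2     3     3     4     4     5     5     6     6     7     7     8     8     9     9    10
          4     1     1     2     2     4     4     6     6     9     9    12    12    16    16    20    20    25    25    30

20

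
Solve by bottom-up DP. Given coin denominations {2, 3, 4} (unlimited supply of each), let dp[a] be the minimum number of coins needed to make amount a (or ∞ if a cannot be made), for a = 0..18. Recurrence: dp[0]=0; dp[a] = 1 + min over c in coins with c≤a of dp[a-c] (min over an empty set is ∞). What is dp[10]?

 a  0  1  2  3  4  5  6  7  8  9 10 11 12 13 14 15 16 17 18
dp  0  -  1  1  1  2  2  2  2  3  3  3  3  4  4  4  4  5  5
(- denotes ∞ / unreachable)

3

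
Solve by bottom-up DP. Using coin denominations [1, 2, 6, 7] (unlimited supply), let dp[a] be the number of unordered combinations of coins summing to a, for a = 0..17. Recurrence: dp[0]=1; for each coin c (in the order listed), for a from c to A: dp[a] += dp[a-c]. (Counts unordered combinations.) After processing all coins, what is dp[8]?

after  coin     0     1     2     3     4     5     6     7     8     9    10    11    12    13    14    15    16    17
          1     1     1     1     1     1     1     1     1     1     1     1     1     1     1     1     1     1     1
          2     1     1     2     2     3     3     4     4     5     5     6     6     7     7     8     8     9     9
          6     1     1     2     2     3     3     5     5     7     7     9     9    12    12    15    15    18    18
          7     1     1     2     2     3     3     5     6     8     9    11    12    15    17    21    23    27    29

8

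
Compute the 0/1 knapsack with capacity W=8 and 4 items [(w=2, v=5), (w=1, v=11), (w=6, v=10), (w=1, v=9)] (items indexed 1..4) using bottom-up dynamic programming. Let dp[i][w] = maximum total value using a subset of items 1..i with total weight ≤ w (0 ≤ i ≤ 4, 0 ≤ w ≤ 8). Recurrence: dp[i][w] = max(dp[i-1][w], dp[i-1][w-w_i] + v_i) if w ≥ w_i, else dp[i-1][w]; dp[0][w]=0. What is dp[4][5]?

25

i\w   0   1   2   3   4   5   6   7   8
  0   0   0   0   0   0   0   0   0   0
  1   0   0   5   5   5   5   5   5   5
  2   0  11  11  16  16  16  16  16  16
  3   0  11  11  16  16  16  16  21  21
  4   0  11  20  20  25  25  25  25  30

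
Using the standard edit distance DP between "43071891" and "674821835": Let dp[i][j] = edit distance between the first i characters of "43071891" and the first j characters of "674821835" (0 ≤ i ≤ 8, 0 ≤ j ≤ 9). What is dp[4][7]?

6

   ''  6  7  4  8  2  1  8  3  5
''  0  1  2  3  4  5  6  7  8  9
 4  1  1  2  2  3  4  5  6  7  8
 3  2  2  2  3  3  4  5  6  6  7
 0  3  3  3  3  4  4  5  6  7  7
 7  4  4  3  4  4  5  5  6  7  8
 1  5  5  4  4  5  5  5  6  7  8
 8  6  6  5  5  4  5  6  5  6  7
 9  7  7  6  6  5  5  6  6  6  7
 1  8  8  7  7  6  6  5  6  7  7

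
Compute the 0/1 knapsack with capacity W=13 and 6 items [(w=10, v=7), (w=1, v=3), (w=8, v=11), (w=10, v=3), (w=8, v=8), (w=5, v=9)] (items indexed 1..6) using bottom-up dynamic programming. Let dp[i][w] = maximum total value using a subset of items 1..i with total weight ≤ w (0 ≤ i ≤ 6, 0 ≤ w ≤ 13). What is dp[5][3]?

i\w   0   1   2   3   4   5   6   7   8   9  10  11  12  13
  0   0   0   0   0   0   0   0   0   0   0   0   0   0   0
  1   0   0   0   0   0   0   0   0   0   0   7   7   7   7
  2   0   3   3   3   3   3   3   3   3   3   7  10  10  10
  3   0   3   3   3   3   3   3   3  11  14  14  14  14  14
  4   0   3   3   3   3   3   3   3  11  14  14  14  14  14
  5   0   3   3   3   3   3   3   3  11  14  14  14  14  14
  6   0   3   3   3   3   9  12  12  12  14  14  14  14  20

3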